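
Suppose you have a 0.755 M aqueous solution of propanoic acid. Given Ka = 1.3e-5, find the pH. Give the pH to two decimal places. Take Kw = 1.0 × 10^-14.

CH3CH2COOH ⇌ CH3CH2COO- + H+
Let x = [H+] at equilibrium. Ka = x²/(0.755 − x).
Since Ka ≪ C₀, x ≈ √(Ka·C₀) = 3.13 × 10^-3 M.
pH = −log[H+] = −log(3.13 × 10^-3) = 2.50

pH = 2.50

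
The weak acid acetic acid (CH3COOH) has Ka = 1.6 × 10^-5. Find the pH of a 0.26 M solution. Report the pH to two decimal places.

CH3COOH ⇌ CH3COO- + H+
From the ICE table, Ka = [H+]²/(0.26 − [H+]) = 1.6 × 10^-5.
Assume [H+] ≪ 0.26: [H+] ≈ √(1.6 × 10^-5 × 0.26) = 2.04 × 10^-3 M
([H+]/C₀ = 0.78% < 5%, so the approximation holds.)
pH = −log(2.04 × 10^-3) = 2.69

pH = 2.69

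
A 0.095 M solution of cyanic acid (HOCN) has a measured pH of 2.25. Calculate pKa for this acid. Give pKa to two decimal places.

[H+] = 10^(-2.25) = 5.62 × 10^-3 M
At equilibrium [HA] = 0.095 − 5.62 × 10^-3 = 8.94 × 10^-2 M
Ka = [H+][A-]/[HA] = (5.62 × 10^-3)² / 8.94 × 10^-2 = 3.53 × 10^-4
pKa = -log(3.53 × 10^-4) = 3.45

pKa = 3.45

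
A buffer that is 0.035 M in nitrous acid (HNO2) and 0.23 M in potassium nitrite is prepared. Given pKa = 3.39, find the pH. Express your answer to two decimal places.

pH = 4.21

Using pH = pKa + log([base]/[acid]) with [base]/[acid] = 0.23/0.035:
pH = 3.39 + (+0.818) = 4.21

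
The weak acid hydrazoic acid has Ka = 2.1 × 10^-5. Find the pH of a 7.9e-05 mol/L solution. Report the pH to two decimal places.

HN3 ⇌ N3- + H+
From the ICE table, Ka = [H+]²/(7.9e-05 − [H+]) = 2.1 × 10^-5.
The 5% rule fails; solving [H+]² + Ka·[H+] − Ka·C₀ = 0 exactly:
[H+] = (−Ka + √(Ka² + 4·Ka·C₀))/2 = 3.16 × 10^-5 M
pH = −log[H+] = −log(3.16 × 10^-5) = 4.50

pH = 4.50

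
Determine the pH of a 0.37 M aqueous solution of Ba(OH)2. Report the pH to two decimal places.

pH = 13.87

Ba(OH)2 is a strong base (each formula unit releases 2 OH-); [OH-] = 0.74 M.
pOH = -log(0.74) = 0.13
pH = 14.00 - 0.13 = 13.87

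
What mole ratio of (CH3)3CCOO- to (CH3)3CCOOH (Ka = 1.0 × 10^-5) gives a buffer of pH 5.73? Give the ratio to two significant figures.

ratio = 5.4

pKa = -log(1.0 × 10^-5) = 5.000
pH = pKa + log(r) ⇒ log(r) = 5.73 − 5.000 = +0.730
r = [(CH3)3CCOO-]/[(CH3)3CCOOH] = 10^(+0.730) = 5.37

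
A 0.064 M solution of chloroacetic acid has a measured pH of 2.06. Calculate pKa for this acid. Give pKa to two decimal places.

[H+] = 10^(-2.06) = 8.71 × 10^-3 M
At equilibrium [HA] = 0.064 − 8.71 × 10^-3 = 5.53 × 10^-2 M
Ka = [H+][A-]/[HA] = (8.71 × 10^-3)² / 5.53 × 10^-2 = 1.37 × 10^-3
pKa = -log(1.37 × 10^-3) = 2.86

pKa = 2.86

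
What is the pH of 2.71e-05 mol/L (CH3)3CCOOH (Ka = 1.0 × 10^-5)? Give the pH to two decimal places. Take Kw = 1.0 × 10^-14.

pH = 4.91

(CH3)3CCOOH ⇌ (CH3)3CCOO- + H+
Ka = x²/(2.71e-05 − x) = 1.0 × 10^-5
x is not negligible relative to C₀; solve x² + 1e-05·x − 2.71e-10 = 0.
x = (−Ka + √(Ka² + 4·Ka·C₀))/2 = 1.22 × 10^-5 M
pH = −log[H+] = −log(1.22 × 10^-5) = 4.91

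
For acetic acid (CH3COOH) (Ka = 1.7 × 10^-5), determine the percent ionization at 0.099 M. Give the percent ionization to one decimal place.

1.3%

CH3COOH ⇌ CH3COO- + H+; let x = [H+] at equilibrium.
x ≈ √(Ka·C₀) = √(1.7 × 10^-5 × 0.099) = 1.30 × 10^-3 M
Fraction ionized = 1.30 × 10^-3 / 0.099 = 0.0131 → 1.3%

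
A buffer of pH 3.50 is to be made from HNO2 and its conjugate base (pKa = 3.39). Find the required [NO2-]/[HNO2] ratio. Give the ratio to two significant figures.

pH = pKa + log(r) ⇒ log(r) = 3.50 − 3.39 = +0.11
r = [NO2-]/[HNO2] = 10^(+0.11) = 1.29

ratio = 1.3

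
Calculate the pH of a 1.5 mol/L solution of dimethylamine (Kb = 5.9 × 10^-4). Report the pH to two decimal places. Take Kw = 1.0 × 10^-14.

(CH3)2NH + H2O ⇌ (CH3)2NH2+ + OH-
From the ICE table, Kb = [OH-]²/(1.5 − [OH-]) = 5.9 × 10^-4.
Neglecting [OH-] in the denominator: [OH-] = √(5.9 × 10^-4 × 1.5) = 2.97 × 10^-2 M
pOH = 1.53, so pH = 14.00 − pOH = 12.47

pH = 12.47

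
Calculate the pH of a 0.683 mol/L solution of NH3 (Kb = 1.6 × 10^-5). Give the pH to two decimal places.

NH3 + H2O ⇌ NH4+ + OH-
From the ICE table, Kb = x²/(0.683 − x) = 1.6 × 10^-5.
Neglecting x in the denominator: x = √(1.6 × 10^-5 × 0.683) = 3.31 × 10^-3 M
(x/C₀ = 0.48% < 5%, so the approximation holds.)
pOH = 2.48, so pH = 14.00 − pOH = 11.52

pH = 11.52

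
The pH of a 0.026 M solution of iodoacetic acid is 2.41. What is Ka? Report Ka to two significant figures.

[H+] = 10^(-2.41) = 3.89 × 10^-3 M
At equilibrium [HA] = 0.026 − 3.89 × 10^-3 = 2.21 × 10^-2 M
Ka = [H+][A-]/[HA] = (3.89 × 10^-3)² / 2.21 × 10^-2 = 6.8 × 10^-4

Ka = 6.8 × 10^-4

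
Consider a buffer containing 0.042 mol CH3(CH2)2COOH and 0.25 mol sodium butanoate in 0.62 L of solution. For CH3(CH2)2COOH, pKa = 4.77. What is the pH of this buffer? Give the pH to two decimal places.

pH = 5.54

Using pH = pKa + log([base]/[acid]) with [base]/[acid] = 0.25/0.042:
pH = 4.77 + (+0.775) = 5.54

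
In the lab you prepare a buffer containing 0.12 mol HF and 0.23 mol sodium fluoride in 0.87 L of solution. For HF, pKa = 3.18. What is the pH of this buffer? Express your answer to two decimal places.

pH = pKa + log([A⁻]/[HA]) = 3.18 + log(0.23/0.12)
pH = 3.18 + (+0.283) = 3.46

pH = 3.46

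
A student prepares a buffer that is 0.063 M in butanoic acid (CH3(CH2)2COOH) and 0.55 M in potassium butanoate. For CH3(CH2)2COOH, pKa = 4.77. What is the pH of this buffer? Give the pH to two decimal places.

pH = pKa + log([A⁻]/[HA]) = 4.77 + log(0.55/0.063)
pH = 4.77 + (+0.941) = 5.71

pH = 5.71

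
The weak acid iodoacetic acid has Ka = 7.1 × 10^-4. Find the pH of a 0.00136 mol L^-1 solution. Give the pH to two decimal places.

pH = 3.16

ICH2COOH ⇌ ICH2COO- + H+
From the ICE table, Ka = x²/(0.00136 − x) = 7.1 × 10^-4.
x is not negligible relative to C₀; solve x² + 0.00071·x − 9.66e-07 = 0.
x = (−Ka + √(Ka² + 4·Ka·C₀))/2 = 6.90 × 10^-4 M
pH = −log(6.90 × 10^-4) = 3.16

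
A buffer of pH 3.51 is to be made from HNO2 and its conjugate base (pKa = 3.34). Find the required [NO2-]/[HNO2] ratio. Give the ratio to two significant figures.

ratio = 1.5

pH = pKa + log(r) ⇒ log(r) = 3.51 − 3.34 = +0.17
r = [NO2-]/[HNO2] = 10^(+0.17) = 1.48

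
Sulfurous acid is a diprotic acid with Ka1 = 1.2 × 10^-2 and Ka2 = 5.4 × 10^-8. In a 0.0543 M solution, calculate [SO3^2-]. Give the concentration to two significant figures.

5.4 × 10^-8 M

First ionization gives [H+] ≈ [HSO3-] = 2.02 × 10^-2 M.
Second step: Ka2 = [H+][SO3^2-]/[HSO3-] ≈ [SO3^2-] (since [H+] ≈ [HSO3-]).
So [SO3^2-] ≈ Ka2.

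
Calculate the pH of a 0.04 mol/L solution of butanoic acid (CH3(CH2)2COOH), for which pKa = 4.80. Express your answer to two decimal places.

CH3(CH2)2COOH ⇌ CH3(CH2)2COO- + H+
Ka = 10^(−4.80) = 1.58 × 10^-5
Let x = [H+] at equilibrium. Ka = x²/(0.04 − x).
Neglecting x in the denominator: x = √(1.58 × 10^-5 × 0.04) = 7.95 × 10^-4 M
(x/C₀ = 2% < 5%, so the approximation holds.)
pH = −log(7.95 × 10^-4) = 3.10

pH = 3.10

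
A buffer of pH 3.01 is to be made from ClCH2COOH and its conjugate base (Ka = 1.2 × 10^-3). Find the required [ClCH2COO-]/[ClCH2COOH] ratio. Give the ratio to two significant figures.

pKa = -log(1.2 × 10^-3) = 2.921
pH = pKa + log(r) ⇒ log(r) = 3.01 − 2.921 = +0.089
r = [ClCH2COO-]/[ClCH2COOH] = 10^(+0.089) = 1.23

ratio = 1.2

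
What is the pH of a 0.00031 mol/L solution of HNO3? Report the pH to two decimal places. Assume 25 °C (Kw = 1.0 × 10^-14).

HNO3 is a strong acid and dissociates completely, so [H+] = 0.00031 M.
pH = -log(0.00031) = 3.51

pH = 3.51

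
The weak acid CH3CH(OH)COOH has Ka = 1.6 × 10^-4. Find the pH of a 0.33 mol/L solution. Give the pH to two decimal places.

pH = 2.14

CH3CH(OH)COOH ⇌ CH3CH(OH)COO- + H+
Ka = [H+]²/(0.33 − [H+]) = 1.6 × 10^-4
Assume [H+] ≪ 0.33: [H+] ≈ √(1.6 × 10^-4 × 0.33) = 7.27 × 10^-3 M
pH = −log(7.27 × 10^-3) = 2.14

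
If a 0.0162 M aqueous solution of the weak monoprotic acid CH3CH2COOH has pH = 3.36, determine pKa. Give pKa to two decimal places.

pKa = 4.92

[H+] = 10^(-3.36) = 4.37 × 10^-4 M
At equilibrium [HA] = 0.0162 − 4.37 × 10^-4 = 1.58 × 10^-2 M
Ka = [H+][A-]/[HA] = (4.37 × 10^-4)² / 1.58 × 10^-2 = 1.21 × 10^-5
pKa = -log(1.21 × 10^-5) = 4.92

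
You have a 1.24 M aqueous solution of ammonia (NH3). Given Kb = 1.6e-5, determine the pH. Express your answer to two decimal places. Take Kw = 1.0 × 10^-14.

NH3 + H2O ⇌ NH4+ + OH-
From the ICE table, Kb = x²/(1.24 − x) = 1.6 × 10^-5.
Since Kb ≪ C₀, x ≈ √(Kb·C₀) = 4.45 × 10^-3 M.
pOH = −log(4.45 × 10^-3) = 2.35; pH = 14.00 − 2.35 = 11.65

pH = 11.65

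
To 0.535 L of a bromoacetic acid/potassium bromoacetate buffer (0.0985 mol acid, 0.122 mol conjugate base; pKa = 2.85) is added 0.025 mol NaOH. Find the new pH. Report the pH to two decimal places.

After neutralization: n(BrCH2COOH) = 0.0735 mol, n(BrCH2COO-) = 0.147 mol.
pH = pKa + log(n_BrCH2COO-/n_BrCH2COOH) = 2.85 + log(0.147/0.0735) = 2.85 + (+0.301)

pH = 3.15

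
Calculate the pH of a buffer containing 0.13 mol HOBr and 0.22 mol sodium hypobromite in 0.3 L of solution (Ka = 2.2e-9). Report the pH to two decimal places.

pH = 8.89

pKa = −log(2.2 × 10^-9) = 8.658
Henderson–Hasselbalch: pH = pKa + log([OBr-]/[HOBr]) = 8.658 + log(0.22/0.13)
pH = 8.658 + (+0.228) = 8.89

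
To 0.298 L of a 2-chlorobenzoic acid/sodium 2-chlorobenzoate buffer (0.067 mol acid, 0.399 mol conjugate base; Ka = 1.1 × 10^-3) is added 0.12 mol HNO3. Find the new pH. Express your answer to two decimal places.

pH = 3.13

After neutralization: n(ClC6H4COOH) = 0.187 mol, n(ClC6H4COO-) = 0.279 mol.
pKa = −log(1.1 × 10^-3) = 2.959
pH = pKa + log([A⁻]/[HA]) = 2.959 + log(0.279/0.187) = 2.959 +0.174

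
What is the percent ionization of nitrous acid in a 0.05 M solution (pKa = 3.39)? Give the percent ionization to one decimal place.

HNO2 ⇌ NO2- + H+; let x = [H+] at equilibrium.
Ka = 10^(−3.39) = 4.07 × 10^-4
Solve x² + 0.000407x − 2.04e-05 = 0 → x = 4.31 × 10^-3 M
% ionization = x/C₀ × 100% = 4.31 × 10^-3/0.05 × 100% = 8.6%

8.6%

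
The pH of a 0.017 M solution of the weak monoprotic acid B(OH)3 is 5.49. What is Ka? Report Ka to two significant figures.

[H+] = 10^(-5.49) = 3.24 × 10^-6 M
At equilibrium [HA] = 0.017 − 3.24 × 10^-6 = 1.70 × 10^-2 M
Ka = [H+][A-]/[HA] = (3.24 × 10^-6)² / 1.70 × 10^-2 = 6.2 × 10^-10

Ka = 6.2 × 10^-10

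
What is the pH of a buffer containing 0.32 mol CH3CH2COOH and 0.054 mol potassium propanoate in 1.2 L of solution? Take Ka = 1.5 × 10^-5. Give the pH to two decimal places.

pH = 4.05

pKa = −log(1.5 × 10^-5) = 4.824
Using pH = pKa + log([base]/[acid]) with [base]/[acid] = 0.054/0.32:
pH = 4.824 + (-0.773) = 4.05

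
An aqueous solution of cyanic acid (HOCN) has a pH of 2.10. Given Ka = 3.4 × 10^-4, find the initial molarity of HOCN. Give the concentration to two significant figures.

C₀ = 1.9 × 10^-1 M

[H+] = 10^(-2.10) = 7.94 × 10^-3 M = x
Ka = x²/(C₀ − x) ⇒ C₀ = x + x²/Ka
C₀ = 7.94 × 10^-3 + (7.94 × 10^-3)²/(3.4 × 10^-4) = 1.93 × 10^-1 M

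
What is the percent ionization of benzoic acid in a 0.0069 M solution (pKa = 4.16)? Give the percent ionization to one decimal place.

C6H5COOH ⇌ C6H5COO- + H+; let x = [H+] at equilibrium.
Ka = 10^(−4.16) = 6.92 × 10^-5
Solve x² + 6.92e-05x − 4.77e-07 = 0 → x = 6.57 × 10^-4 M
Fraction ionized = 6.57 × 10^-4 / 0.0069 = 0.0952 → 9.5%

9.5%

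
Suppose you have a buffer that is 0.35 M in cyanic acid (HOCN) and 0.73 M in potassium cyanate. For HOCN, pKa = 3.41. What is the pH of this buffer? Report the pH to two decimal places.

pH = pKa + log([A⁻]/[HA]) = 3.41 + log(0.73/0.35)
pH = 3.41 + (+0.319) = 3.73

pH = 3.73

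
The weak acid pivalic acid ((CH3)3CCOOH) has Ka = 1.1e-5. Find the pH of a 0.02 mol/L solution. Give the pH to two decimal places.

pH = 3.33

(CH3)3CCOOH ⇌ (CH3)3CCOO- + H+
From the ICE table, Ka = [H+]²/(0.02 − [H+]) = 1.1 × 10^-5.
Neglecting [H+] in the denominator: [H+] = √(1.1 × 10^-5 × 0.02) = 4.69 × 10^-4 M
pH = −log(4.69 × 10^-4) = 3.33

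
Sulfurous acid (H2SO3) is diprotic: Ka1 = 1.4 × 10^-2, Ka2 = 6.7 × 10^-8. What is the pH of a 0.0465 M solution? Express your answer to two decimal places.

Ka1 ≫ Ka2, so treat the first dissociation as the only significant source of H+.
Ka1 = x²/(0.0465 − x) = 1.4 × 10^-2
Solving the quadratic: x = (−Ka1 + √(Ka1² + 4·Ka1·C₀))/2 = 1.95 × 10^-2 M
pH = −log(1.95 × 10^-2) = 1.71

pH = 1.71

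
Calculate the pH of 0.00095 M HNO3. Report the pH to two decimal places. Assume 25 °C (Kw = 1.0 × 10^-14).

HNO3 is a strong acid and dissociates completely, so [H+] = 0.00095 M.
pH = -log(0.00095) = 3.02

pH = 3.02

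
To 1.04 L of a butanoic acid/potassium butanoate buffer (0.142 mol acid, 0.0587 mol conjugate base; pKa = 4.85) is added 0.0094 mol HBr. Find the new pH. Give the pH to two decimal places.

Added H+ converts CH3(CH2)2COO- to CH3(CH2)2COOH: CH3(CH2)2COOH → 0.151 mol, CH3(CH2)2COO- → 0.0493 mol.
Henderson–Hasselbalch with mole ratio 0.0493/0.151: pH = 4.85 + (-0.486)

pH = 4.36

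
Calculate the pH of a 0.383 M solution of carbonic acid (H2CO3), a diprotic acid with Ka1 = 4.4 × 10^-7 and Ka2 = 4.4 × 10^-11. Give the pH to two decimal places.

Ka1 ≫ Ka2, so treat the first dissociation as the only significant source of H+.
Ka1 = x²/(0.383 − x) = 4.4 × 10^-7
x ≈ √(4.4 × 10^-7 × 0.383) = 4.11 × 10^-4 M
pH = −log(4.11 × 10^-4) = 3.39

pH = 3.39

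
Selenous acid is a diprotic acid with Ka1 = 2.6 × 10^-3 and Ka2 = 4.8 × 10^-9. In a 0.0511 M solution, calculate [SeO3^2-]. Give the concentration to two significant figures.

4.8 × 10^-9 M

First ionization gives [H+] ≈ [HSeO3-] = 1.03 × 10^-2 M.
Second step: Ka2 = [H+][SeO3^2-]/[HSeO3-] ≈ [SeO3^2-] (since [H+] ≈ [HSeO3-]).
So [SeO3^2-] ≈ Ka2.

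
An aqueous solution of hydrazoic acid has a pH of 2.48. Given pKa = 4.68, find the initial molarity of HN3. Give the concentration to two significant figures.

[H+] = 10^(-2.48) = 3.31 × 10^-3 M = x
Ka = 10^(−4.68) = 2.09 × 10^-5
Ka = x²/(C₀ − x) ⇒ C₀ = x + x²/Ka
C₀ = 3.31 × 10^-3 + (3.31 × 10^-3)²/(2.09 × 10^-5) = 5.28 × 10^-1 M

C₀ = 5.3 × 10^-1 M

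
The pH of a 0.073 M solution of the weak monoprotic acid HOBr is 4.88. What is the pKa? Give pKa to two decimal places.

[H+] = 10^(-4.88) = 1.32 × 10^-5 M
At equilibrium [HA] = 0.073 − 1.32 × 10^-5 = 7.30 × 10^-2 M
Ka = [H+][A-]/[HA] = (1.32 × 10^-5)² / 7.30 × 10^-2 = 2.39 × 10^-9
pKa = -log(2.39 × 10^-9) = 8.62

pKa = 8.62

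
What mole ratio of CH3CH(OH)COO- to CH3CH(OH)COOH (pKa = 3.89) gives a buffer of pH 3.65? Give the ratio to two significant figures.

pH = pKa + log(r) ⇒ log(r) = 3.65 − 3.89 = -0.24
r = [CH3CH(OH)COO-]/[CH3CH(OH)COOH] = 10^(-0.24) = 0.575

ratio = 0.58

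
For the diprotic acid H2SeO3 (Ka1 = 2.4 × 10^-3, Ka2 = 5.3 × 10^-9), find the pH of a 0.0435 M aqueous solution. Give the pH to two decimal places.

pH = 2.04

Ka1 ≫ Ka2, so treat the first dissociation as the only significant source of H+.
Ka1 = x²/(0.0435 − x) = 2.4 × 10^-3
Solving the quadratic: x = (−Ka1 + √(Ka1² + 4·Ka1·C₀))/2 = 9.09 × 10^-3 M
pH = −log(9.09 × 10^-3) = 2.04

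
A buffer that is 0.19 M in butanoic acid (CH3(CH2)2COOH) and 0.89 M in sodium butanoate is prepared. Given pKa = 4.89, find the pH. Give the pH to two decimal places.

pH = 5.56

Henderson–Hasselbalch: pH = pKa + log([CH3(CH2)2COO-]/[CH3(CH2)2COOH]) = 4.89 + log(0.89/0.19)
pH = 4.89 + (+0.671) = 5.56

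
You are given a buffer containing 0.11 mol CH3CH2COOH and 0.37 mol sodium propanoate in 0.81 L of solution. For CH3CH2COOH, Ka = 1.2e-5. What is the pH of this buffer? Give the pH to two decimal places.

pKa = −log(1.2 × 10^-5) = 4.921
Henderson–Hasselbalch: pH = pKa + log([CH3CH2COO-]/[CH3CH2COOH]) = 4.921 + log(0.37/0.11)
pH = 4.921 + (+0.527) = 5.45

pH = 5.45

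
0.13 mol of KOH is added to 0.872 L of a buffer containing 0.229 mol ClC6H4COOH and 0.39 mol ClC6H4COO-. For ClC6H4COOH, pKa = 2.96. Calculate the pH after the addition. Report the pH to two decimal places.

pH = 3.68

OH- converts ClC6H4COOH to ClC6H4COO-: ClC6H4COOH → 0.099 mol, ClC6H4COO- → 0.52 mol.
pH = pKa + log(n_ClC6H4COO-/n_ClC6H4COOH) = 2.96 + log(0.52/0.099) = 2.96 + (+0.720)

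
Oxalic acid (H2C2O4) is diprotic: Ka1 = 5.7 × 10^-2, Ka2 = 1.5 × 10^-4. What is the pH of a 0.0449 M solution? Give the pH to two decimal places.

pH = 1.53

Since Ka1 ≫ Ka2, the first ionization dominates [H+].
Ka1 = x²/(0.0449 − x) = 5.7 × 10^-2
Solving the quadratic: x = (−Ka1 + √(Ka1² + 4·Ka1·C₀))/2 = 2.96 × 10^-2 M
pH = −log(2.96 × 10^-2) = 1.53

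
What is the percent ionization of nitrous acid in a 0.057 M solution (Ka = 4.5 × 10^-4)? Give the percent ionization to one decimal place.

HNO2 ⇌ NO2- + H+; let x = [H+] at equilibrium.
Ka = x²/(C₀ − x); solving the quadratic gives x = 4.84 × 10^-3 M.
% ionization = x/C₀ × 100% = 4.84 × 10^-3/0.057 × 100% = 8.5%

8.5%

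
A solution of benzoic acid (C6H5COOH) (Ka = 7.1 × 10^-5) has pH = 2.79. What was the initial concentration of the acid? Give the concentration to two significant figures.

[H+] = 10^(-2.79) = 1.62 × 10^-3 M = x
Ka = x²/(C₀ − x) ⇒ C₀ = x + x²/Ka
C₀ = 1.62 × 10^-3 + (1.62 × 10^-3)²/(7.1 × 10^-5) = 3.86 × 10^-2 M

C₀ = 3.9 × 10^-2 M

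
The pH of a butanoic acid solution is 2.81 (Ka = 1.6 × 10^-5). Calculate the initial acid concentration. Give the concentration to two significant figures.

C₀ = 1.5 × 10^-1 M

[H+] = 10^(-2.81) = 1.55 × 10^-3 M = x
Ka = x²/(C₀ − x) ⇒ C₀ = x + x²/Ka
C₀ = 1.55 × 10^-3 + (1.55 × 10^-3)²/(1.6 × 10^-5) = 1.52 × 10^-1 M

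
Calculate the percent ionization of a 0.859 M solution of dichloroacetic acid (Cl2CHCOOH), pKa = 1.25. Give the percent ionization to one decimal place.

22.5%

Cl2CHCOOH ⇌ Cl2CHCOO- + H+; let x = [H+] at equilibrium.
Ka = 10^(−1.25) = 5.62 × 10^-2
Ka = x²/(C₀ − x); solving the quadratic gives x = 1.93 × 10^-1 M.
Fraction ionized = 1.93 × 10^-1 / 0.859 = 0.2247 → 22.5%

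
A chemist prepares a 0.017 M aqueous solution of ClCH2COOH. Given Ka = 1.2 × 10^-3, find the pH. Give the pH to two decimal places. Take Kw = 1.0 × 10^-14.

pH = 2.40

ClCH2COOH ⇌ ClCH2COO- + H+
Ka = x²/(0.017 − x) = 1.2 × 10^-3
Here C₀/Ka ≈ 14.2, so the small-x approximation fails. Use the quadratic:
x = [−0.0012 + √(0.0012² + 8.16e-05)]/2 = 3.96 × 10^-3 M
pH = −log(3.96 × 10^-3) = 2.40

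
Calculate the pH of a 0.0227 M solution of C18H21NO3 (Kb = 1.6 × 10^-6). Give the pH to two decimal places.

C18H21NO3 + H2O ⇌ C18H22NO3+ + OH-
From the ICE table, Kb = x²/(0.0227 − x) = 1.6 × 10^-6.
Assume x ≪ 0.0227: x ≈ √(1.6 × 10^-6 × 0.0227) = 1.91 × 10^-4 M
(x/C₀ = 0.84% < 5%, so the approximation holds.)
pOH = −log(1.91 × 10^-4) = 3.72; pH = 14.00 − 3.72 = 10.28

pH = 10.28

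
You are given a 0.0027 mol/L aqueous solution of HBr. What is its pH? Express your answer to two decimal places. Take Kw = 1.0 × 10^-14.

HBr is a strong acid and dissociates completely, so [H+] = 0.0027 M.
pH = -log(0.0027) = 2.57

pH = 2.57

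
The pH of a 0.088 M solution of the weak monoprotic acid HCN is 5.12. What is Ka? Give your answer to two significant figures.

Ka = 6.5 × 10^-10

[H+] = 10^(-5.12) = 7.59 × 10^-6 M
At equilibrium [HA] = 0.088 − 7.59 × 10^-6 = 8.80 × 10^-2 M
Ka = [H+][A-]/[HA] = (7.59 × 10^-6)² / 8.80 × 10^-2 = 6.5 × 10^-10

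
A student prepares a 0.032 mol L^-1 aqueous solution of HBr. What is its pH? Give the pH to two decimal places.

pH = 1.49

HBr is a strong acid and dissociates completely, so [H+] = 0.032 M.
pH = -log(0.032) = 1.49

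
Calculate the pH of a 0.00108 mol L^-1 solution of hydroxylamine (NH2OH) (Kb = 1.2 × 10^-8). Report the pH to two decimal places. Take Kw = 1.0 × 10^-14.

pH = 8.56

NH2OH + H2O ⇌ NH3OH+ + OH-
Kb = [OH-]²/(0.00108 − [OH-]) = 1.2 × 10^-8
Assume [OH-] ≪ 0.00108: [OH-] ≈ √(1.2 × 10^-8 × 0.00108) = 3.60 × 10^-6 M
Check: 0.33% ionized — well under 5%, approximation valid.
pOH = 5.44, so pH = 14.00 − pOH = 8.56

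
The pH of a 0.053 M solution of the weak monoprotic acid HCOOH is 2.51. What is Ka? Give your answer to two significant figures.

[H+] = 10^(-2.51) = 3.09 × 10^-3 M
At equilibrium [HA] = 0.053 − 3.09 × 10^-3 = 4.99 × 10^-2 M
Ka = [H+][A-]/[HA] = (3.09 × 10^-3)² / 4.99 × 10^-2 = 1.9 × 10^-4

Ka = 1.9 × 10^-4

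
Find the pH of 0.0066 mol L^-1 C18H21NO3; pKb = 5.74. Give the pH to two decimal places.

C18H21NO3 + H2O ⇌ C18H22NO3+ + OH-
Kb = 10^(−5.74) = 1.82 × 10^-6
Let x = [OH-] at equilibrium. Kb = x²/(0.0066 − x).
Neglecting x in the denominator: x = √(1.82 × 10^-6 × 0.0066) = 1.10 × 10^-4 M
Check: 1.7% ionized — well under 5%, approximation valid.
pOH = −log(1.10 × 10^-4) = 3.96; pH = 14.00 − 3.96 = 10.04

pH = 10.04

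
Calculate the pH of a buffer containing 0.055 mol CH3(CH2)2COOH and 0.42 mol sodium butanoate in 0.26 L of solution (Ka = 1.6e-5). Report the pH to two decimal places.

pKa = −log(1.6 × 10^-5) = 4.796
Henderson–Hasselbalch: pH = pKa + log([CH3(CH2)2COO-]/[CH3(CH2)2COOH]) = 4.796 + log(0.42/0.055)
pH = 4.796 + (+0.883) = 5.68

pH = 5.68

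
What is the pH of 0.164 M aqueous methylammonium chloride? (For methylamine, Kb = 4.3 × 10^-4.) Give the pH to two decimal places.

pH = 5.71

CH3NH3+ is the conjugate acid of the weak base CH3NH2.
Ka = Kw/Kb = 1.0×10^-14 / 4.3 × 10^-4 = 2.33 × 10^-11
From the ICE table, Ka = [H+]²/(0.164 − [H+]) = 2.33 × 10^-11.
Neglecting [H+] in the denominator: [H+] = √(2.33 × 10^-11 × 0.164) = 1.95 × 10^-6 M
pH = −log(1.95 × 10^-6) = 5.71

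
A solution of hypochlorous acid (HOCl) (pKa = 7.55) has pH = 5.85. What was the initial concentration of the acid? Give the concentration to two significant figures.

[H+] = 10^(-5.85) = 1.41 × 10^-6 M = x
Ka = 10^(−7.55) = 2.82 × 10^-8
Ka = x²/(C₀ − x) ⇒ C₀ = x + x²/Ka
C₀ = 1.41 × 10^-6 + (1.41 × 10^-6)²/(2.82 × 10^-8) = 7.19 × 10^-5 M

C₀ = 7.2 × 10^-5 M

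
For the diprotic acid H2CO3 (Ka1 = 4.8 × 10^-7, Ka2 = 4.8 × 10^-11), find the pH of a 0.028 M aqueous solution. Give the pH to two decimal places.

Since Ka1 ≫ Ka2, the first ionization dominates [H+].
Ka1 = x²/(0.028 − x) = 4.8 × 10^-7
x ≈ √(4.8 × 10^-7 × 0.028) = 1.16 × 10^-4 M
pH = −log(1.16 × 10^-4) = 3.94

pH = 3.94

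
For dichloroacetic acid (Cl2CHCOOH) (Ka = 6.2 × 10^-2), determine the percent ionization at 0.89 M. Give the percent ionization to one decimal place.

23.1%

Cl2CHCOOH ⇌ Cl2CHCOO- + H+; let x = [H+] at equilibrium.
Ka = x²/(C₀ − x); solving the quadratic gives x = 2.06 × 10^-1 M.
Fraction ionized = 2.06 × 10^-1 / 0.89 = 0.2315 → 23.1%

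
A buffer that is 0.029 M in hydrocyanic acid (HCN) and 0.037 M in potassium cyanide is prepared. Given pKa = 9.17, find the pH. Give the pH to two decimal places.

pH = 9.28

Henderson–Hasselbalch: pH = pKa + log([CN-]/[HCN]) = 9.17 + log(0.037/0.029)
pH = 9.17 + (+0.106) = 9.28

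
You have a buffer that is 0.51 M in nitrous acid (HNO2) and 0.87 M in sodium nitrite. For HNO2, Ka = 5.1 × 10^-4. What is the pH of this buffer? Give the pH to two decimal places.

pKa = −log(5.1 × 10^-4) = 3.292
Henderson–Hasselbalch: pH = pKa + log([NO2-]/[HNO2]) = 3.292 + log(0.87/0.51)
pH = 3.292 + (+0.232) = 3.52

pH = 3.52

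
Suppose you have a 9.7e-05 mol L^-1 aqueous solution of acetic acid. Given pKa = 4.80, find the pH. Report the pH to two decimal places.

pH = 4.49

CH3COOH ⇌ CH3COO- + H+
Ka = 10^(−4.80) = 1.58 × 10^-5
From the ICE table, Ka = [H+]²/(9.7e-05 − [H+]) = 1.58 × 10^-5.
[H+] is not negligible relative to C₀; solve [H+]² + 1.58e-05·[H+] − 1.53e-09 = 0.
[H+] = [−1.58e-05 + √(1.58e-05² + 6.13e-09)]/2 = 3.20 × 10^-5 M
pH = −log(3.20 × 10^-5) = 4.49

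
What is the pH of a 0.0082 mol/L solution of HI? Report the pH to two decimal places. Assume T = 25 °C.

HI is a strong acid and dissociates completely, so [H+] = 0.0082 M.
pH = -log(0.0082) = 2.09

pH = 2.09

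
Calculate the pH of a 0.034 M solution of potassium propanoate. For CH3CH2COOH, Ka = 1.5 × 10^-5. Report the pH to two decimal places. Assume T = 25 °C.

CH3CH2COO- is the conjugate base of the weak acid CH3CH2COOH.
Kb = Kw/Ka = 1.0×10^-14 / 1.5 × 10^-5 = 6.67 × 10^-10
Kb = [OH-]²/(0.034 − [OH-]) = 6.67 × 10^-10
Neglecting [OH-] in the denominator: [OH-] = √(6.67 × 10^-10 × 0.034) = 4.76 × 10^-6 M
([OH-]/C₀ = 0.014% < 5%, so the approximation holds.)
pOH = 5.32, so pH = 14.00 − pOH = 8.68

pH = 8.68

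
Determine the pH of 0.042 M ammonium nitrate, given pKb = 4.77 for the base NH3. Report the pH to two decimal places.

NH4+ is the conjugate acid of the weak base NH3.
Kb = 10^(−4.77) = 1.70 × 10^-5
Ka = Kw/Kb = 1.0×10^-14 / 1.70 × 10^-5 = 5.88 × 10^-10
Ka = [H+]²/(0.042 − [H+]) = 5.88 × 10^-10
Assume [H+] ≪ 0.042: [H+] ≈ √(5.88 × 10^-10 × 0.042) = 4.97 × 10^-6 M
pH = −log(4.97 × 10^-6) = 5.30

pH = 5.30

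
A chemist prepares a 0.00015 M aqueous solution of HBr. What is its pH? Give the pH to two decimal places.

HBr is a strong acid and dissociates completely, so [H+] = 0.00015 M.
pH = -log(0.00015) = 3.82

pH = 3.82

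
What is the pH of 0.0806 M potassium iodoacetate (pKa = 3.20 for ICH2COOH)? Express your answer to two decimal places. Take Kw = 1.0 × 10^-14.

ICH2COO- is the conjugate base of the weak acid ICH2COOH.
Ka = 10^(−3.20) = 6.31 × 10^-4
Kb = Kw/Ka = 1.0×10^-14 / 6.31 × 10^-4 = 1.58 × 10^-11
Kb = x²/(0.0806 − x) = 1.58 × 10^-11
Assume x ≪ 0.0806: x ≈ √(1.58 × 10^-11 × 0.0806) = 1.13 × 10^-6 M
Check: 0.0014% ionized — well under 5%, approximation valid.
pOH = −log(1.13 × 10^-6) = 5.95; pH = 14.00 − 5.95 = 8.05

pH = 8.05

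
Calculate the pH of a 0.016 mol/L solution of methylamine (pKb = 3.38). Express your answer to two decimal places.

CH3NH2 + H2O ⇌ CH3NH3+ + OH-
Kb = 10^(−3.38) = 4.17 × 10^-4
From the ICE table, Kb = x²/(0.016 − x) = 4.17 × 10^-4.
Here C₀/Kb ≈ 38.4, so the small-x approximation fails. Use the quadratic:
x = [−0.000417 + √(0.000417² + 2.67e-05)]/2 = 2.38 × 10^-3 M
pOH = 2.62, so pH = 14.00 − pOH = 11.38

pH = 11.38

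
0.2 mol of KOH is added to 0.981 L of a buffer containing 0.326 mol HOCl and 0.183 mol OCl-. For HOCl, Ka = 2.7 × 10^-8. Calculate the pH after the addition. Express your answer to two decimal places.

pH = 8.05

After neutralization: n(HOCl) = 0.126 mol, n(OCl-) = 0.383 mol.
pKa = −log(2.7 × 10^-8) = 7.569
pH = pKa + log([A⁻]/[HA]) = 7.569 + log(0.383/0.126) = 7.569 +0.483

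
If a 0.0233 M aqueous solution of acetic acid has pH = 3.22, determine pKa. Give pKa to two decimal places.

[H+] = 10^(-3.22) = 6.03 × 10^-4 M
At equilibrium [HA] = 0.0233 − 6.03 × 10^-4 = 2.27 × 10^-2 M
Ka = [H+][A-]/[HA] = (6.03 × 10^-4)² / 2.27 × 10^-2 = 1.60 × 10^-5
pKa = -log(1.60 × 10^-5) = 4.80

pKa = 4.80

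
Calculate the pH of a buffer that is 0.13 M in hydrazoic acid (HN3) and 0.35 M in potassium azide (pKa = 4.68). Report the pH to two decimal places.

pH = 5.11

pH = pKa + log([A⁻]/[HA]) = 4.68 + log(0.35/0.13)
pH = 4.68 + (+0.430) = 5.11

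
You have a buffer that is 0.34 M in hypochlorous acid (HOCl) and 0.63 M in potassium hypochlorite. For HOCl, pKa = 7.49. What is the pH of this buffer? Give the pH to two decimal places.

Using pH = pKa + log([base]/[acid]) with [base]/[acid] = 0.63/0.34:
pH = 7.49 + (+0.268) = 7.76

pH = 7.76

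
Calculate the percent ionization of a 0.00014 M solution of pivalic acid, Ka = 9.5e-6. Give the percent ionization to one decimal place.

22.9%

(CH3)3CCOOH ⇌ (CH3)3CCOO- + H+; let x = [H+] at equilibrium.
Ka = x²/(C₀ − x); solving the quadratic gives x = 3.20 × 10^-5 M.
% ionization = x/C₀ × 100% = 3.20 × 10^-5/0.00014 × 100% = 22.9%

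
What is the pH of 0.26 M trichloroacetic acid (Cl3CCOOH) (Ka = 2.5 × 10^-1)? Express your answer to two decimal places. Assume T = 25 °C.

pH = 0.80

Cl3CCOOH ⇌ Cl3CCOO- + H+
From the ICE table, Ka = [H+]²/(0.26 − [H+]) = 2.5 × 10^-1.
Here C₀/Ka ≈ 1.04, so the small-[H+] approximation fails. Use the quadratic:
[H+] = (−Ka + √(Ka² + 4·Ka·C₀))/2 = 1.59 × 10^-1 M
pH = −log[H+] = −log(1.59 × 10^-1) = 0.80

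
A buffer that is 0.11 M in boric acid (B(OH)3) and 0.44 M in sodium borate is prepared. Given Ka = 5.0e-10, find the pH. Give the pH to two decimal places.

pH = 9.90

pKa = −log(5.0 × 10^-10) = 9.301
Using pH = pKa + log([base]/[acid]) with [base]/[acid] = 0.44/0.11:
pH = 9.301 + (+0.602) = 9.90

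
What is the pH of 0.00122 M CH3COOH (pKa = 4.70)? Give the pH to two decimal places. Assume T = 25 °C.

CH3COOH ⇌ CH3COO- + H+
Ka = 10^(−4.70) = 2.00 × 10^-5
From the ICE table, Ka = [H+]²/(0.00122 − [H+]) = 2.00 × 10^-5.
The 5% rule fails; solving [H+]² + Ka·[H+] − Ka·C₀ = 0 exactly:
[H+] = (−Ka + √(Ka² + 4·Ka·C₀))/2 = 1.47 × 10^-4 M
pH = −log[H+] = −log(1.47 × 10^-4) = 3.83

pH = 3.83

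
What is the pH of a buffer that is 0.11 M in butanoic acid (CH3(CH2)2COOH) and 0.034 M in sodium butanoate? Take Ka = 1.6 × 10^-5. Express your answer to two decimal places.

pH = 4.29

pKa = −log(1.6 × 10^-5) = 4.796
Using pH = pKa + log([base]/[acid]) with [base]/[acid] = 0.034/0.11:
pH = 4.796 + (-0.510) = 4.29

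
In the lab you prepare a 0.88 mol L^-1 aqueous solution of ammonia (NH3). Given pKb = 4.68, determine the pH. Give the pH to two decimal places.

pH = 11.63

NH3 + H2O ⇌ NH4+ + OH-
Kb = 10^(−4.68) = 2.09 × 10^-5
Kb = [OH-]²/(0.88 − [OH-]) = 2.09 × 10^-5
Assume [OH-] ≪ 0.88: [OH-] ≈ √(2.09 × 10^-5 × 0.88) = 4.29 × 10^-3 M
pOH = 2.37, so pH = 14.00 − pOH = 11.63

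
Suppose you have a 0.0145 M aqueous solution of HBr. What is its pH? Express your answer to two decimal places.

pH = 1.84

HBr is a strong acid and dissociates completely, so [H+] = 0.0145 M.
pH = -log(0.0145) = 1.84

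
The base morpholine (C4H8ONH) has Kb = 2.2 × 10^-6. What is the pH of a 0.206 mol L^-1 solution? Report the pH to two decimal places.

pH = 10.83

C4H8ONH + H2O ⇌ C4H8ONH2+ + OH-
From the ICE table, Kb = x²/(0.206 − x) = 2.2 × 10^-6.
Assume x ≪ 0.206: x ≈ √(2.2 × 10^-6 × 0.206) = 6.73 × 10^-4 M
(x/C₀ = 0.33% < 5%, so the approximation holds.)
pOH = 3.17, so pH = 14.00 − pOH = 10.83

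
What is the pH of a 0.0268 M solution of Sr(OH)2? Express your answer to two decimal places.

Sr(OH)2 is a strong base (each formula unit releases 2 OH-); [OH-] = 0.0536 M.
pOH = -log(0.0536) = 1.27
pH = 14.00 - 1.27 = 12.73

pH = 12.73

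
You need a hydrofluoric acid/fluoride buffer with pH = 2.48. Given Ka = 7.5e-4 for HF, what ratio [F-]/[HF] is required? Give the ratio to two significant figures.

ratio = 0.23

pKa = -log(7.5 × 10^-4) = 3.125
pH = pKa + log(r) ⇒ log(r) = 2.48 − 3.125 = -0.645
r = [F-]/[HF] = 10^(-0.645) = 0.226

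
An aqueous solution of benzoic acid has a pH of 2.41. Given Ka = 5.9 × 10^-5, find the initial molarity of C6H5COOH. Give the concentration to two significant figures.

C₀ = 2.6 × 10^-1 M

[H+] = 10^(-2.41) = 3.89 × 10^-3 M = x
Ka = x²/(C₀ − x) ⇒ C₀ = x + x²/Ka
C₀ = 3.89 × 10^-3 + (3.89 × 10^-3)²/(5.9 × 10^-5) = 2.60 × 10^-1 M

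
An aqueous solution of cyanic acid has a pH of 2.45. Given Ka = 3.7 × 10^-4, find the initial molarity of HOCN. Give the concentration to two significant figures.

[H+] = 10^(-2.45) = 3.55 × 10^-3 M = x
Ka = x²/(C₀ − x) ⇒ C₀ = x + x²/Ka
C₀ = 3.55 × 10^-3 + (3.55 × 10^-3)²/(3.7 × 10^-4) = 3.76 × 10^-2 M

C₀ = 3.8 × 10^-2 M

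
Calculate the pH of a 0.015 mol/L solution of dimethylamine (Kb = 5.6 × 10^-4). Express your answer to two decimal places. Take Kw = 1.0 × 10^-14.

pH = 11.42

(CH3)2NH + H2O ⇌ (CH3)2NH2+ + OH-
From the ICE table, Kb = [OH-]²/(0.015 − [OH-]) = 5.6 × 10^-4.
The 5% rule fails; solving [OH-]² + Kb·[OH-] − Kb·C₀ = 0 exactly:
[OH-] = (−Kb + √(Kb² + 4·Kb·C₀))/2 = 2.63 × 10^-3 M
pOH = 2.58, so pH = 14.00 − pOH = 11.42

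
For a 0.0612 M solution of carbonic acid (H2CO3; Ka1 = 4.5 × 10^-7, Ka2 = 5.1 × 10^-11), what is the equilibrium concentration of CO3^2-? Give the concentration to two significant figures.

5.1 × 10^-11 M

First ionization gives [H+] ≈ [HCO3-] = 1.66 × 10^-4 M.
Second step: Ka2 = [H+][CO3^2-]/[HCO3-] ≈ [CO3^2-] (since [H+] ≈ [HCO3-]).
So [CO3^2-] ≈ Ka2.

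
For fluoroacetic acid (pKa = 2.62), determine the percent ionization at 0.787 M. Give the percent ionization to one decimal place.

5.4%

FCH2COOH ⇌ FCH2COO- + H+; let x = [H+] at equilibrium.
Ka = 10^(−2.62) = 2.40 × 10^-3
Ka = x²/(C₀ − x); solving the quadratic gives x = 4.23 × 10^-2 M.
Fraction ionized = 4.23 × 10^-2 / 0.787 = 0.0537 → 5.4%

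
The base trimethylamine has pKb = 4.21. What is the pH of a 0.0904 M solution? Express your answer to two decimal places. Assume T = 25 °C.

pH = 11.37

(CH3)3N + H2O ⇌ (CH3)3NH+ + OH-
Kb = 10^(−4.21) = 6.17 × 10^-5
From the ICE table, Kb = x²/(0.0904 − x) = 6.17 × 10^-5.
Neglecting x in the denominator: x = √(6.17 × 10^-5 × 0.0904) = 2.36 × 10^-3 M
pOH = 2.63, so pH = 14.00 − pOH = 11.37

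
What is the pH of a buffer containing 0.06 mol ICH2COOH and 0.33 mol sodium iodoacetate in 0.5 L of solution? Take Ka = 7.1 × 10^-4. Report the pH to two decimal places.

pKa = −log(7.1 × 10^-4) = 3.149
pH = pKa + log([A⁻]/[HA]) = 3.149 + log(0.33/0.06)
pH = 3.149 + (+0.740) = 3.89

pH = 3.89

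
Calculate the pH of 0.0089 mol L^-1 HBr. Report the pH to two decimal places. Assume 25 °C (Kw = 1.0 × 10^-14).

HBr is a strong acid and dissociates completely, so [H+] = 0.0089 M.
pH = -log(0.0089) = 2.05

pH = 2.05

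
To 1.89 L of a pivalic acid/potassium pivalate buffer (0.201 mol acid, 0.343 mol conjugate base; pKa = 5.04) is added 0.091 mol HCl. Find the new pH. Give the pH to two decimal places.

After neutralization: n((CH3)3CCOOH) = 0.292 mol, n((CH3)3CCOO-) = 0.252 mol.
pH = pKa + log(n_(CH3)3CCOO-/n_(CH3)3CCOOH) = 5.04 + log(0.252/0.292) = 5.04 + (-0.064)

pH = 4.98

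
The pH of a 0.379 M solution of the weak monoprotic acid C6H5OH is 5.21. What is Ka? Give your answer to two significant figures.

[H+] = 10^(-5.21) = 6.17 × 10^-6 M
At equilibrium [HA] = 0.379 − 6.17 × 10^-6 = 3.79 × 10^-1 M
Ka = [H+][A-]/[HA] = (6.17 × 10^-6)² / 3.79 × 10^-1 = 1.0 × 10^-10

Ka = 1.0 × 10^-10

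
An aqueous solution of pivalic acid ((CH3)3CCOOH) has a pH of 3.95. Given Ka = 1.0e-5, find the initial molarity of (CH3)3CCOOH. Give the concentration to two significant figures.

[H+] = 10^(-3.95) = 1.12 × 10^-4 M = x
Ka = x²/(C₀ − x) ⇒ C₀ = x + x²/Ka
C₀ = 1.12 × 10^-4 + (1.12 × 10^-4)²/(1.0 × 10^-5) = 1.37 × 10^-3 M

C₀ = 1.4 × 10^-3 M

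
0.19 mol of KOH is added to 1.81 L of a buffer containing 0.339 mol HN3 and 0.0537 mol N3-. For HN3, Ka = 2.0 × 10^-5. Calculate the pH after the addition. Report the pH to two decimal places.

pH = 4.91

OH- converts HN3 to N3-: HN3 → 0.149 mol, N3- → 0.244 mol.
pKa = −log(2.0 × 10^-5) = 4.699
pH = pKa + log(n_N3-/n_HN3) = 4.699 + log(0.244/0.149) = 4.699 + (+0.214)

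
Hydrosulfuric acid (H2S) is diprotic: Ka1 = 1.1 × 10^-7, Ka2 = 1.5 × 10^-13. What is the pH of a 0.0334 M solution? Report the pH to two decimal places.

Ka1 ≫ Ka2, so treat the first dissociation as the only significant source of H+.
Ka1 = x²/(0.0334 − x) = 1.1 × 10^-7
x ≈ √(1.1 × 10^-7 × 0.0334) = 6.06 × 10^-5 M
pH = −log(6.06 × 10^-5) = 4.22

pH = 4.22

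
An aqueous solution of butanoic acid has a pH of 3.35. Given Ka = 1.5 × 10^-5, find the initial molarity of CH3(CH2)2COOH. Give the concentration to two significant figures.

C₀ = 1.4 × 10^-2 M

[H+] = 10^(-3.35) = 4.47 × 10^-4 M = x
Ka = x²/(C₀ − x) ⇒ C₀ = x + x²/Ka
C₀ = 4.47 × 10^-4 + (4.47 × 10^-4)²/(1.5 × 10^-5) = 1.38 × 10^-2 M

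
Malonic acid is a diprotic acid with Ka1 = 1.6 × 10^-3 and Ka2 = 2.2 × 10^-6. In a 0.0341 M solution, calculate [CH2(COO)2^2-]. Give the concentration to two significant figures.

First ionization gives [H+] ≈ [CH2(COOH)COO-] = 6.63 × 10^-3 M.
Second step: Ka2 = [H+][CH2(COO)2^2-]/[CH2(COOH)COO-] ≈ [CH2(COO)2^2-] (since [H+] ≈ [CH2(COOH)COO-]).
So [CH2(COO)2^2-] ≈ Ka2.

2.2 × 10^-6 M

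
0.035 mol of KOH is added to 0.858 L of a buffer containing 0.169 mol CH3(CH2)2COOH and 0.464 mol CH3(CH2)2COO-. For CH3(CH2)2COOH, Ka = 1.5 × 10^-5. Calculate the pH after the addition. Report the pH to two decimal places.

OH- converts CH3(CH2)2COOH to CH3(CH2)2COO-: CH3(CH2)2COOH → 0.134 mol, CH3(CH2)2COO- → 0.499 mol.
pKa = −log(1.5 × 10^-5) = 4.824
Henderson–Hasselbalch with mole ratio 0.499/0.134: pH = 4.824 + (+0.571)

pH = 5.39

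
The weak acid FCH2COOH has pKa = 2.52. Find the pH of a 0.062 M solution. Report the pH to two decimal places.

FCH2COOH ⇌ FCH2COO- + H+
Ka = 10^(−2.52) = 3.02 × 10^-3
From the ICE table, Ka = x²/(0.062 − x) = 3.02 × 10^-3.
Here C₀/Ka ≈ 20.5, so the small-x approximation fails. Use the quadratic:
x = [−0.00302 + √(0.00302² + 0.000749)]/2 = 1.23 × 10^-2 M
pH = −log(1.23 × 10^-2) = 1.91

pH = 1.91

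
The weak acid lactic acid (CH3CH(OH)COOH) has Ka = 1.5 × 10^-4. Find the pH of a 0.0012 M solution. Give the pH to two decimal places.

CH3CH(OH)COOH ⇌ CH3CH(OH)COO- + H+
From the ICE table, Ka = x²/(0.0012 − x) = 1.5 × 10^-4.
The 5% rule fails; solving x² + Ka·x − Ka·C₀ = 0 exactly:
x = (−Ka + √(Ka² + 4·Ka·C₀))/2 = 3.56 × 10^-4 M
pH = −log(3.56 × 10^-4) = 3.45

pH = 3.45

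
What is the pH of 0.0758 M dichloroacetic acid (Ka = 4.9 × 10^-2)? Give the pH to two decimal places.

Cl2CHCOOH ⇌ Cl2CHCOO- + H+
Let x = [H+] at equilibrium. Ka = x²/(0.0758 − x).
Here C₀/Ka ≈ 1.55, so the small-x approximation fails. Use the quadratic:
x = (−Ka + √(Ka² + 4·Ka·C₀))/2 = 4.12 × 10^-2 M
pH = −log(4.12 × 10^-2) = 1.39

pH = 1.39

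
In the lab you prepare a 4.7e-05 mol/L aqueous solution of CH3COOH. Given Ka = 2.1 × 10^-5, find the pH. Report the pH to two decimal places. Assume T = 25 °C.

pH = 4.65

CH3COOH ⇌ CH3COO- + H+
Ka = x²/(4.7e-05 − x) = 2.1 × 10^-5
Here C₀/Ka ≈ 2.24, so the small-x approximation fails. Use the quadratic:
x = [−2.1e-05 + √(2.1e-05² + 3.95e-09)]/2 = 2.26 × 10^-5 M
pH = −log[H+] = −log(2.26 × 10^-5) = 4.65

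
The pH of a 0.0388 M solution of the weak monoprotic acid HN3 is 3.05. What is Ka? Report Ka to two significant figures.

Ka = 2.1 × 10^-5

[H+] = 10^(-3.05) = 8.91 × 10^-4 M
At equilibrium [HA] = 0.0388 − 8.91 × 10^-4 = 3.79 × 10^-2 M
Ka = [H+][A-]/[HA] = (8.91 × 10^-4)² / 3.79 × 10^-2 = 2.1 × 10^-5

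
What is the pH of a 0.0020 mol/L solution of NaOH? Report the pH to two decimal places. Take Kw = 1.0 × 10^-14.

NaOH is a strong base; [OH-] = 0.002 M.
pOH = -log(0.002) = 2.70
pH = 14.00 - 2.70 = 11.30

pH = 11.30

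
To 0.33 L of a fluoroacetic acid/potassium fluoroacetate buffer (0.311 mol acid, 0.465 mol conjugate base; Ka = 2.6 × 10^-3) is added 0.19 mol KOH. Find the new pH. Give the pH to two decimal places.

pH = 3.32

After neutralization: n(FCH2COOH) = 0.121 mol, n(FCH2COO-) = 0.655 mol.
pKa = −log(2.6 × 10^-3) = 2.585
pH = pKa + log(n_FCH2COO-/n_FCH2COOH) = 2.585 + log(0.655/0.121) = 2.585 + (+0.733)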